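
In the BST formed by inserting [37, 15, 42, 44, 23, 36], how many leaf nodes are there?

Tree built from: [37, 15, 42, 44, 23, 36]
Tree (level-order array): [37, 15, 42, None, 23, None, 44, None, 36]
Rule: A leaf has 0 children.
Per-node child counts:
  node 37: 2 child(ren)
  node 15: 1 child(ren)
  node 23: 1 child(ren)
  node 36: 0 child(ren)
  node 42: 1 child(ren)
  node 44: 0 child(ren)
Matching nodes: [36, 44]
Count of leaf nodes: 2


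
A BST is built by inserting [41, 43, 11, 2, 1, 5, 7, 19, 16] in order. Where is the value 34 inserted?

Starting tree (level order): [41, 11, 43, 2, 19, None, None, 1, 5, 16, None, None, None, None, 7]
Insertion path: 41 -> 11 -> 19
Result: insert 34 as right child of 19
Final tree (level order): [41, 11, 43, 2, 19, None, None, 1, 5, 16, 34, None, None, None, 7]


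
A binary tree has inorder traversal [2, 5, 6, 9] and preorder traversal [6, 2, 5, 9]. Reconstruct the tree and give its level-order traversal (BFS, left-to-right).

Inorder:  [2, 5, 6, 9]
Preorder: [6, 2, 5, 9]
Algorithm: preorder visits root first, so consume preorder in order;
for each root, split the current inorder slice at that value into
left-subtree inorder and right-subtree inorder, then recurse.
Recursive splits:
  root=6; inorder splits into left=[2, 5], right=[9]
  root=2; inorder splits into left=[], right=[5]
  root=5; inorder splits into left=[], right=[]
  root=9; inorder splits into left=[], right=[]
Reconstructed level-order: [6, 2, 9, 5]


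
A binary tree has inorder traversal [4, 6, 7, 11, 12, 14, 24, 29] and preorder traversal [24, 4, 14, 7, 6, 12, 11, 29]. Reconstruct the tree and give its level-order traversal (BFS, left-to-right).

Inorder:  [4, 6, 7, 11, 12, 14, 24, 29]
Preorder: [24, 4, 14, 7, 6, 12, 11, 29]
Algorithm: preorder visits root first, so consume preorder in order;
for each root, split the current inorder slice at that value into
left-subtree inorder and right-subtree inorder, then recurse.
Recursive splits:
  root=24; inorder splits into left=[4, 6, 7, 11, 12, 14], right=[29]
  root=4; inorder splits into left=[], right=[6, 7, 11, 12, 14]
  root=14; inorder splits into left=[6, 7, 11, 12], right=[]
  root=7; inorder splits into left=[6], right=[11, 12]
  root=6; inorder splits into left=[], right=[]
  root=12; inorder splits into left=[11], right=[]
  root=11; inorder splits into left=[], right=[]
  root=29; inorder splits into left=[], right=[]
Reconstructed level-order: [24, 4, 29, 14, 7, 6, 12, 11]


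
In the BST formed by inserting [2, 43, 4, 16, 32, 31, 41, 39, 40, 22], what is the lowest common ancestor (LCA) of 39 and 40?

Tree insertion order: [2, 43, 4, 16, 32, 31, 41, 39, 40, 22]
Tree (level-order array): [2, None, 43, 4, None, None, 16, None, 32, 31, 41, 22, None, 39, None, None, None, None, 40]
In a BST, the LCA of p=39, q=40 is the first node v on the
root-to-leaf path with p <= v <= q (go left if both < v, right if both > v).
Walk from root:
  at 2: both 39 and 40 > 2, go right
  at 43: both 39 and 40 < 43, go left
  at 4: both 39 and 40 > 4, go right
  at 16: both 39 and 40 > 16, go right
  at 32: both 39 and 40 > 32, go right
  at 41: both 39 and 40 < 41, go left
  at 39: 39 <= 39 <= 40, this is the LCA
LCA = 39


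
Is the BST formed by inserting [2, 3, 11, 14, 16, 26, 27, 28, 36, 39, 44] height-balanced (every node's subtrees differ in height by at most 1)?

Tree (level-order array): [2, None, 3, None, 11, None, 14, None, 16, None, 26, None, 27, None, 28, None, 36, None, 39, None, 44]
Definition: a tree is height-balanced if, at every node, |h(left) - h(right)| <= 1 (empty subtree has height -1).
Bottom-up per-node check:
  node 44: h_left=-1, h_right=-1, diff=0 [OK], height=0
  node 39: h_left=-1, h_right=0, diff=1 [OK], height=1
  node 36: h_left=-1, h_right=1, diff=2 [FAIL (|-1-1|=2 > 1)], height=2
  node 28: h_left=-1, h_right=2, diff=3 [FAIL (|-1-2|=3 > 1)], height=3
  node 27: h_left=-1, h_right=3, diff=4 [FAIL (|-1-3|=4 > 1)], height=4
  node 26: h_left=-1, h_right=4, diff=5 [FAIL (|-1-4|=5 > 1)], height=5
  node 16: h_left=-1, h_right=5, diff=6 [FAIL (|-1-5|=6 > 1)], height=6
  node 14: h_left=-1, h_right=6, diff=7 [FAIL (|-1-6|=7 > 1)], height=7
  node 11: h_left=-1, h_right=7, diff=8 [FAIL (|-1-7|=8 > 1)], height=8
  node 3: h_left=-1, h_right=8, diff=9 [FAIL (|-1-8|=9 > 1)], height=9
  node 2: h_left=-1, h_right=9, diff=10 [FAIL (|-1-9|=10 > 1)], height=10
Node 36 violates the condition: |-1 - 1| = 2 > 1.
Result: Not balanced


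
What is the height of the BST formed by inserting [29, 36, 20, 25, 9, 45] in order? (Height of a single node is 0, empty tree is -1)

Insertion order: [29, 36, 20, 25, 9, 45]
Tree (level-order array): [29, 20, 36, 9, 25, None, 45]
Compute height bottom-up (empty subtree = -1):
  height(9) = 1 + max(-1, -1) = 0
  height(25) = 1 + max(-1, -1) = 0
  height(20) = 1 + max(0, 0) = 1
  height(45) = 1 + max(-1, -1) = 0
  height(36) = 1 + max(-1, 0) = 1
  height(29) = 1 + max(1, 1) = 2
Height = 2


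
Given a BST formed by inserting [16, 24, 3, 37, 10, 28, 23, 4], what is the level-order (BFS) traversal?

Tree insertion order: [16, 24, 3, 37, 10, 28, 23, 4]
Tree (level-order array): [16, 3, 24, None, 10, 23, 37, 4, None, None, None, 28]
BFS from the root, enqueuing left then right child of each popped node:
  queue [16] -> pop 16, enqueue [3, 24], visited so far: [16]
  queue [3, 24] -> pop 3, enqueue [10], visited so far: [16, 3]
  queue [24, 10] -> pop 24, enqueue [23, 37], visited so far: [16, 3, 24]
  queue [10, 23, 37] -> pop 10, enqueue [4], visited so far: [16, 3, 24, 10]
  queue [23, 37, 4] -> pop 23, enqueue [none], visited so far: [16, 3, 24, 10, 23]
  queue [37, 4] -> pop 37, enqueue [28], visited so far: [16, 3, 24, 10, 23, 37]
  queue [4, 28] -> pop 4, enqueue [none], visited so far: [16, 3, 24, 10, 23, 37, 4]
  queue [28] -> pop 28, enqueue [none], visited so far: [16, 3, 24, 10, 23, 37, 4, 28]
Result: [16, 3, 24, 10, 23, 37, 4, 28]


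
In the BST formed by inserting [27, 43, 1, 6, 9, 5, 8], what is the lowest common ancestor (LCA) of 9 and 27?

Tree insertion order: [27, 43, 1, 6, 9, 5, 8]
Tree (level-order array): [27, 1, 43, None, 6, None, None, 5, 9, None, None, 8]
In a BST, the LCA of p=9, q=27 is the first node v on the
root-to-leaf path with p <= v <= q (go left if both < v, right if both > v).
Walk from root:
  at 27: 9 <= 27 <= 27, this is the LCA
LCA = 27


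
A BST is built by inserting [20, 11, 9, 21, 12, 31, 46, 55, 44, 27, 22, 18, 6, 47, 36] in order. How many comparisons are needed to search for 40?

Search path for 40: 20 -> 21 -> 31 -> 46 -> 44 -> 36
Found: False
Comparisons: 6


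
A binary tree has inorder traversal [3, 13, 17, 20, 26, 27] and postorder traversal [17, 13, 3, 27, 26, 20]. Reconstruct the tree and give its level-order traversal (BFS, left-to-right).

Inorder:   [3, 13, 17, 20, 26, 27]
Postorder: [17, 13, 3, 27, 26, 20]
Algorithm: postorder visits root last, so walk postorder right-to-left;
each value is the root of the current inorder slice — split it at that
value, recurse on the right subtree first, then the left.
Recursive splits:
  root=20; inorder splits into left=[3, 13, 17], right=[26, 27]
  root=26; inorder splits into left=[], right=[27]
  root=27; inorder splits into left=[], right=[]
  root=3; inorder splits into left=[], right=[13, 17]
  root=13; inorder splits into left=[], right=[17]
  root=17; inorder splits into left=[], right=[]
Reconstructed level-order: [20, 3, 26, 13, 27, 17]


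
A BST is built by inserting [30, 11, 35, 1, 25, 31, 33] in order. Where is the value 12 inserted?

Starting tree (level order): [30, 11, 35, 1, 25, 31, None, None, None, None, None, None, 33]
Insertion path: 30 -> 11 -> 25
Result: insert 12 as left child of 25
Final tree (level order): [30, 11, 35, 1, 25, 31, None, None, None, 12, None, None, 33]


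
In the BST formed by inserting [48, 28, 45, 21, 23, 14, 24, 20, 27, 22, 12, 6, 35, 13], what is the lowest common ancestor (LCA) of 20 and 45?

Tree insertion order: [48, 28, 45, 21, 23, 14, 24, 20, 27, 22, 12, 6, 35, 13]
Tree (level-order array): [48, 28, None, 21, 45, 14, 23, 35, None, 12, 20, 22, 24, None, None, 6, 13, None, None, None, None, None, 27]
In a BST, the LCA of p=20, q=45 is the first node v on the
root-to-leaf path with p <= v <= q (go left if both < v, right if both > v).
Walk from root:
  at 48: both 20 and 45 < 48, go left
  at 28: 20 <= 28 <= 45, this is the LCA
LCA = 28


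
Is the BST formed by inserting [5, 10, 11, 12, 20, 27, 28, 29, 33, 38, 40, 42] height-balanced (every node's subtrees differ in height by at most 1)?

Tree (level-order array): [5, None, 10, None, 11, None, 12, None, 20, None, 27, None, 28, None, 29, None, 33, None, 38, None, 40, None, 42]
Definition: a tree is height-balanced if, at every node, |h(left) - h(right)| <= 1 (empty subtree has height -1).
Bottom-up per-node check:
  node 42: h_left=-1, h_right=-1, diff=0 [OK], height=0
  node 40: h_left=-1, h_right=0, diff=1 [OK], height=1
  node 38: h_left=-1, h_right=1, diff=2 [FAIL (|-1-1|=2 > 1)], height=2
  node 33: h_left=-1, h_right=2, diff=3 [FAIL (|-1-2|=3 > 1)], height=3
  node 29: h_left=-1, h_right=3, diff=4 [FAIL (|-1-3|=4 > 1)], height=4
  node 28: h_left=-1, h_right=4, diff=5 [FAIL (|-1-4|=5 > 1)], height=5
  node 27: h_left=-1, h_right=5, diff=6 [FAIL (|-1-5|=6 > 1)], height=6
  node 20: h_left=-1, h_right=6, diff=7 [FAIL (|-1-6|=7 > 1)], height=7
  node 12: h_left=-1, h_right=7, diff=8 [FAIL (|-1-7|=8 > 1)], height=8
  node 11: h_left=-1, h_right=8, diff=9 [FAIL (|-1-8|=9 > 1)], height=9
  node 10: h_left=-1, h_right=9, diff=10 [FAIL (|-1-9|=10 > 1)], height=10
  node 5: h_left=-1, h_right=10, diff=11 [FAIL (|-1-10|=11 > 1)], height=11
Node 38 violates the condition: |-1 - 1| = 2 > 1.
Result: Not balanced


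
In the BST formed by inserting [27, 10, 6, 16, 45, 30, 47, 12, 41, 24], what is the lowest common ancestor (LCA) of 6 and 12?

Tree insertion order: [27, 10, 6, 16, 45, 30, 47, 12, 41, 24]
Tree (level-order array): [27, 10, 45, 6, 16, 30, 47, None, None, 12, 24, None, 41]
In a BST, the LCA of p=6, q=12 is the first node v on the
root-to-leaf path with p <= v <= q (go left if both < v, right if both > v).
Walk from root:
  at 27: both 6 and 12 < 27, go left
  at 10: 6 <= 10 <= 12, this is the LCA
LCA = 10


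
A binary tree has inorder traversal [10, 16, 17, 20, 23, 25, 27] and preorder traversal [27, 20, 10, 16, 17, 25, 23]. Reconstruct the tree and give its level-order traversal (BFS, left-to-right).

Inorder:  [10, 16, 17, 20, 23, 25, 27]
Preorder: [27, 20, 10, 16, 17, 25, 23]
Algorithm: preorder visits root first, so consume preorder in order;
for each root, split the current inorder slice at that value into
left-subtree inorder and right-subtree inorder, then recurse.
Recursive splits:
  root=27; inorder splits into left=[10, 16, 17, 20, 23, 25], right=[]
  root=20; inorder splits into left=[10, 16, 17], right=[23, 25]
  root=10; inorder splits into left=[], right=[16, 17]
  root=16; inorder splits into left=[], right=[17]
  root=17; inorder splits into left=[], right=[]
  root=25; inorder splits into left=[23], right=[]
  root=23; inorder splits into left=[], right=[]
Reconstructed level-order: [27, 20, 10, 25, 16, 23, 17]


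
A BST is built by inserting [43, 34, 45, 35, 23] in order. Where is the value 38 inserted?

Starting tree (level order): [43, 34, 45, 23, 35]
Insertion path: 43 -> 34 -> 35
Result: insert 38 as right child of 35
Final tree (level order): [43, 34, 45, 23, 35, None, None, None, None, None, 38]


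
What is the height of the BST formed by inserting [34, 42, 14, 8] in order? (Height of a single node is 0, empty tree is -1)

Insertion order: [34, 42, 14, 8]
Tree (level-order array): [34, 14, 42, 8]
Compute height bottom-up (empty subtree = -1):
  height(8) = 1 + max(-1, -1) = 0
  height(14) = 1 + max(0, -1) = 1
  height(42) = 1 + max(-1, -1) = 0
  height(34) = 1 + max(1, 0) = 2
Height = 2


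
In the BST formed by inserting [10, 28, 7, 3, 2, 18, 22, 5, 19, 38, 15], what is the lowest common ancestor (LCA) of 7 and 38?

Tree insertion order: [10, 28, 7, 3, 2, 18, 22, 5, 19, 38, 15]
Tree (level-order array): [10, 7, 28, 3, None, 18, 38, 2, 5, 15, 22, None, None, None, None, None, None, None, None, 19]
In a BST, the LCA of p=7, q=38 is the first node v on the
root-to-leaf path with p <= v <= q (go left if both < v, right if both > v).
Walk from root:
  at 10: 7 <= 10 <= 38, this is the LCA
LCA = 10


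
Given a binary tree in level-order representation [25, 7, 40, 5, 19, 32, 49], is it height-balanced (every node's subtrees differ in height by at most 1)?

Tree (level-order array): [25, 7, 40, 5, 19, 32, 49]
Definition: a tree is height-balanced if, at every node, |h(left) - h(right)| <= 1 (empty subtree has height -1).
Bottom-up per-node check:
  node 5: h_left=-1, h_right=-1, diff=0 [OK], height=0
  node 19: h_left=-1, h_right=-1, diff=0 [OK], height=0
  node 7: h_left=0, h_right=0, diff=0 [OK], height=1
  node 32: h_left=-1, h_right=-1, diff=0 [OK], height=0
  node 49: h_left=-1, h_right=-1, diff=0 [OK], height=0
  node 40: h_left=0, h_right=0, diff=0 [OK], height=1
  node 25: h_left=1, h_right=1, diff=0 [OK], height=2
All nodes satisfy the balance condition.
Result: Balanced


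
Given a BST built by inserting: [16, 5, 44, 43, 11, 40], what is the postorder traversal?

Tree insertion order: [16, 5, 44, 43, 11, 40]
Tree (level-order array): [16, 5, 44, None, 11, 43, None, None, None, 40]
Postorder traversal: [11, 5, 40, 43, 44, 16]


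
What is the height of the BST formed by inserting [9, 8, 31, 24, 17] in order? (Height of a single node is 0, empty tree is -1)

Insertion order: [9, 8, 31, 24, 17]
Tree (level-order array): [9, 8, 31, None, None, 24, None, 17]
Compute height bottom-up (empty subtree = -1):
  height(8) = 1 + max(-1, -1) = 0
  height(17) = 1 + max(-1, -1) = 0
  height(24) = 1 + max(0, -1) = 1
  height(31) = 1 + max(1, -1) = 2
  height(9) = 1 + max(0, 2) = 3
Height = 3


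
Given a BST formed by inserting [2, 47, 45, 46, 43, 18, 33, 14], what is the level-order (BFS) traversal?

Tree insertion order: [2, 47, 45, 46, 43, 18, 33, 14]
Tree (level-order array): [2, None, 47, 45, None, 43, 46, 18, None, None, None, 14, 33]
BFS from the root, enqueuing left then right child of each popped node:
  queue [2] -> pop 2, enqueue [47], visited so far: [2]
  queue [47] -> pop 47, enqueue [45], visited so far: [2, 47]
  queue [45] -> pop 45, enqueue [43, 46], visited so far: [2, 47, 45]
  queue [43, 46] -> pop 43, enqueue [18], visited so far: [2, 47, 45, 43]
  queue [46, 18] -> pop 46, enqueue [none], visited so far: [2, 47, 45, 43, 46]
  queue [18] -> pop 18, enqueue [14, 33], visited so far: [2, 47, 45, 43, 46, 18]
  queue [14, 33] -> pop 14, enqueue [none], visited so far: [2, 47, 45, 43, 46, 18, 14]
  queue [33] -> pop 33, enqueue [none], visited so far: [2, 47, 45, 43, 46, 18, 14, 33]
Result: [2, 47, 45, 43, 46, 18, 14, 33]


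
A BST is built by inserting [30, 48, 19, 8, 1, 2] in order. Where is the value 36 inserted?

Starting tree (level order): [30, 19, 48, 8, None, None, None, 1, None, None, 2]
Insertion path: 30 -> 48
Result: insert 36 as left child of 48
Final tree (level order): [30, 19, 48, 8, None, 36, None, 1, None, None, None, None, 2]


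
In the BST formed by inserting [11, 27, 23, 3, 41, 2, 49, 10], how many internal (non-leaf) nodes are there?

Tree built from: [11, 27, 23, 3, 41, 2, 49, 10]
Tree (level-order array): [11, 3, 27, 2, 10, 23, 41, None, None, None, None, None, None, None, 49]
Rule: An internal node has at least one child.
Per-node child counts:
  node 11: 2 child(ren)
  node 3: 2 child(ren)
  node 2: 0 child(ren)
  node 10: 0 child(ren)
  node 27: 2 child(ren)
  node 23: 0 child(ren)
  node 41: 1 child(ren)
  node 49: 0 child(ren)
Matching nodes: [11, 3, 27, 41]
Count of internal (non-leaf) nodes: 4


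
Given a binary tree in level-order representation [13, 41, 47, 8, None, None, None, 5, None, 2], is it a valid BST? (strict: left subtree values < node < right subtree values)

Level-order array: [13, 41, 47, 8, None, None, None, 5, None, 2]
Validate using subtree bounds (lo, hi): at each node, require lo < value < hi,
then recurse left with hi=value and right with lo=value.
Preorder trace (stopping at first violation):
  at node 13 with bounds (-inf, +inf): OK
  at node 41 with bounds (-inf, 13): VIOLATION
Node 41 violates its bound: not (-inf < 41 < 13).
Result: Not a valid BST


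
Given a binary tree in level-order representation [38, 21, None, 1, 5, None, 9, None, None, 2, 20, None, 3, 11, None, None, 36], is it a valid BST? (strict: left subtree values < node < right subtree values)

Level-order array: [38, 21, None, 1, 5, None, 9, None, None, 2, 20, None, 3, 11, None, None, 36]
Validate using subtree bounds (lo, hi): at each node, require lo < value < hi,
then recurse left with hi=value and right with lo=value.
Preorder trace (stopping at first violation):
  at node 38 with bounds (-inf, +inf): OK
  at node 21 with bounds (-inf, 38): OK
  at node 1 with bounds (-inf, 21): OK
  at node 9 with bounds (1, 21): OK
  at node 2 with bounds (1, 9): OK
  at node 3 with bounds (2, 9): OK
  at node 36 with bounds (3, 9): VIOLATION
Node 36 violates its bound: not (3 < 36 < 9).
Result: Not a valid BST


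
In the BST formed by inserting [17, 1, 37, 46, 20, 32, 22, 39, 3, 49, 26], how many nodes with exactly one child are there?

Tree built from: [17, 1, 37, 46, 20, 32, 22, 39, 3, 49, 26]
Tree (level-order array): [17, 1, 37, None, 3, 20, 46, None, None, None, 32, 39, 49, 22, None, None, None, None, None, None, 26]
Rule: These are nodes with exactly 1 non-null child.
Per-node child counts:
  node 17: 2 child(ren)
  node 1: 1 child(ren)
  node 3: 0 child(ren)
  node 37: 2 child(ren)
  node 20: 1 child(ren)
  node 32: 1 child(ren)
  node 22: 1 child(ren)
  node 26: 0 child(ren)
  node 46: 2 child(ren)
  node 39: 0 child(ren)
  node 49: 0 child(ren)
Matching nodes: [1, 20, 32, 22]
Count of nodes with exactly one child: 4


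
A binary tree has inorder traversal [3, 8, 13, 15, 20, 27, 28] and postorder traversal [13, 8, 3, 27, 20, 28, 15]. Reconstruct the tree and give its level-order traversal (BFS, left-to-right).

Inorder:   [3, 8, 13, 15, 20, 27, 28]
Postorder: [13, 8, 3, 27, 20, 28, 15]
Algorithm: postorder visits root last, so walk postorder right-to-left;
each value is the root of the current inorder slice — split it at that
value, recurse on the right subtree first, then the left.
Recursive splits:
  root=15; inorder splits into left=[3, 8, 13], right=[20, 27, 28]
  root=28; inorder splits into left=[20, 27], right=[]
  root=20; inorder splits into left=[], right=[27]
  root=27; inorder splits into left=[], right=[]
  root=3; inorder splits into left=[], right=[8, 13]
  root=8; inorder splits into left=[], right=[13]
  root=13; inorder splits into left=[], right=[]
Reconstructed level-order: [15, 3, 28, 8, 20, 13, 27]


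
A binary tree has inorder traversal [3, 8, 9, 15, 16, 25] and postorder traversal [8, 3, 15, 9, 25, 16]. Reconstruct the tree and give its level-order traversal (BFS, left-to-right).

Inorder:   [3, 8, 9, 15, 16, 25]
Postorder: [8, 3, 15, 9, 25, 16]
Algorithm: postorder visits root last, so walk postorder right-to-left;
each value is the root of the current inorder slice — split it at that
value, recurse on the right subtree first, then the left.
Recursive splits:
  root=16; inorder splits into left=[3, 8, 9, 15], right=[25]
  root=25; inorder splits into left=[], right=[]
  root=9; inorder splits into left=[3, 8], right=[15]
  root=15; inorder splits into left=[], right=[]
  root=3; inorder splits into left=[], right=[8]
  root=8; inorder splits into left=[], right=[]
Reconstructed level-order: [16, 9, 25, 3, 15, 8]


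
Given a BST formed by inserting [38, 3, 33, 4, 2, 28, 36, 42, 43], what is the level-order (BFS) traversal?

Tree insertion order: [38, 3, 33, 4, 2, 28, 36, 42, 43]
Tree (level-order array): [38, 3, 42, 2, 33, None, 43, None, None, 4, 36, None, None, None, 28]
BFS from the root, enqueuing left then right child of each popped node:
  queue [38] -> pop 38, enqueue [3, 42], visited so far: [38]
  queue [3, 42] -> pop 3, enqueue [2, 33], visited so far: [38, 3]
  queue [42, 2, 33] -> pop 42, enqueue [43], visited so far: [38, 3, 42]
  queue [2, 33, 43] -> pop 2, enqueue [none], visited so far: [38, 3, 42, 2]
  queue [33, 43] -> pop 33, enqueue [4, 36], visited so far: [38, 3, 42, 2, 33]
  queue [43, 4, 36] -> pop 43, enqueue [none], visited so far: [38, 3, 42, 2, 33, 43]
  queue [4, 36] -> pop 4, enqueue [28], visited so far: [38, 3, 42, 2, 33, 43, 4]
  queue [36, 28] -> pop 36, enqueue [none], visited so far: [38, 3, 42, 2, 33, 43, 4, 36]
  queue [28] -> pop 28, enqueue [none], visited so far: [38, 3, 42, 2, 33, 43, 4, 36, 28]
Result: [38, 3, 42, 2, 33, 43, 4, 36, 28]


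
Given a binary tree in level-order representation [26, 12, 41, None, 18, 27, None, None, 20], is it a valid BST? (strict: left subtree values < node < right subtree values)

Level-order array: [26, 12, 41, None, 18, 27, None, None, 20]
Validate using subtree bounds (lo, hi): at each node, require lo < value < hi,
then recurse left with hi=value and right with lo=value.
Preorder trace (stopping at first violation):
  at node 26 with bounds (-inf, +inf): OK
  at node 12 with bounds (-inf, 26): OK
  at node 18 with bounds (12, 26): OK
  at node 20 with bounds (18, 26): OK
  at node 41 with bounds (26, +inf): OK
  at node 27 with bounds (26, 41): OK
No violation found at any node.
Result: Valid BST


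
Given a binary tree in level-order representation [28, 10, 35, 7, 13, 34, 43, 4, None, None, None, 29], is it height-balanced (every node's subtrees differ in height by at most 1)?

Tree (level-order array): [28, 10, 35, 7, 13, 34, 43, 4, None, None, None, 29]
Definition: a tree is height-balanced if, at every node, |h(left) - h(right)| <= 1 (empty subtree has height -1).
Bottom-up per-node check:
  node 4: h_left=-1, h_right=-1, diff=0 [OK], height=0
  node 7: h_left=0, h_right=-1, diff=1 [OK], height=1
  node 13: h_left=-1, h_right=-1, diff=0 [OK], height=0
  node 10: h_left=1, h_right=0, diff=1 [OK], height=2
  node 29: h_left=-1, h_right=-1, diff=0 [OK], height=0
  node 34: h_left=0, h_right=-1, diff=1 [OK], height=1
  node 43: h_left=-1, h_right=-1, diff=0 [OK], height=0
  node 35: h_left=1, h_right=0, diff=1 [OK], height=2
  node 28: h_left=2, h_right=2, diff=0 [OK], height=3
All nodes satisfy the balance condition.
Result: Balanced


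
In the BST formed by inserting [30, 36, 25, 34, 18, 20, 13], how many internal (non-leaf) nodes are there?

Tree built from: [30, 36, 25, 34, 18, 20, 13]
Tree (level-order array): [30, 25, 36, 18, None, 34, None, 13, 20]
Rule: An internal node has at least one child.
Per-node child counts:
  node 30: 2 child(ren)
  node 25: 1 child(ren)
  node 18: 2 child(ren)
  node 13: 0 child(ren)
  node 20: 0 child(ren)
  node 36: 1 child(ren)
  node 34: 0 child(ren)
Matching nodes: [30, 25, 18, 36]
Count of internal (non-leaf) nodes: 4


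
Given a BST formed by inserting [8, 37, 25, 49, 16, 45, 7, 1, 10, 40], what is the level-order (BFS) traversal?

Tree insertion order: [8, 37, 25, 49, 16, 45, 7, 1, 10, 40]
Tree (level-order array): [8, 7, 37, 1, None, 25, 49, None, None, 16, None, 45, None, 10, None, 40]
BFS from the root, enqueuing left then right child of each popped node:
  queue [8] -> pop 8, enqueue [7, 37], visited so far: [8]
  queue [7, 37] -> pop 7, enqueue [1], visited so far: [8, 7]
  queue [37, 1] -> pop 37, enqueue [25, 49], visited so far: [8, 7, 37]
  queue [1, 25, 49] -> pop 1, enqueue [none], visited so far: [8, 7, 37, 1]
  queue [25, 49] -> pop 25, enqueue [16], visited so far: [8, 7, 37, 1, 25]
  queue [49, 16] -> pop 49, enqueue [45], visited so far: [8, 7, 37, 1, 25, 49]
  queue [16, 45] -> pop 16, enqueue [10], visited so far: [8, 7, 37, 1, 25, 49, 16]
  queue [45, 10] -> pop 45, enqueue [40], visited so far: [8, 7, 37, 1, 25, 49, 16, 45]
  queue [10, 40] -> pop 10, enqueue [none], visited so far: [8, 7, 37, 1, 25, 49, 16, 45, 10]
  queue [40] -> pop 40, enqueue [none], visited so far: [8, 7, 37, 1, 25, 49, 16, 45, 10, 40]
Result: [8, 7, 37, 1, 25, 49, 16, 45, 10, 40]


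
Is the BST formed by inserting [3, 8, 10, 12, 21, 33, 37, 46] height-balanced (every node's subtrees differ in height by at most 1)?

Tree (level-order array): [3, None, 8, None, 10, None, 12, None, 21, None, 33, None, 37, None, 46]
Definition: a tree is height-balanced if, at every node, |h(left) - h(right)| <= 1 (empty subtree has height -1).
Bottom-up per-node check:
  node 46: h_left=-1, h_right=-1, diff=0 [OK], height=0
  node 37: h_left=-1, h_right=0, diff=1 [OK], height=1
  node 33: h_left=-1, h_right=1, diff=2 [FAIL (|-1-1|=2 > 1)], height=2
  node 21: h_left=-1, h_right=2, diff=3 [FAIL (|-1-2|=3 > 1)], height=3
  node 12: h_left=-1, h_right=3, diff=4 [FAIL (|-1-3|=4 > 1)], height=4
  node 10: h_left=-1, h_right=4, diff=5 [FAIL (|-1-4|=5 > 1)], height=5
  node 8: h_left=-1, h_right=5, diff=6 [FAIL (|-1-5|=6 > 1)], height=6
  node 3: h_left=-1, h_right=6, diff=7 [FAIL (|-1-6|=7 > 1)], height=7
Node 33 violates the condition: |-1 - 1| = 2 > 1.
Result: Not balanced


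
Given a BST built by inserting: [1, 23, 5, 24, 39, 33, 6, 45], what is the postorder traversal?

Tree insertion order: [1, 23, 5, 24, 39, 33, 6, 45]
Tree (level-order array): [1, None, 23, 5, 24, None, 6, None, 39, None, None, 33, 45]
Postorder traversal: [6, 5, 33, 45, 39, 24, 23, 1]


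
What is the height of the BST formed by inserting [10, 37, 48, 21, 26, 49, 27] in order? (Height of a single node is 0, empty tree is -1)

Insertion order: [10, 37, 48, 21, 26, 49, 27]
Tree (level-order array): [10, None, 37, 21, 48, None, 26, None, 49, None, 27]
Compute height bottom-up (empty subtree = -1):
  height(27) = 1 + max(-1, -1) = 0
  height(26) = 1 + max(-1, 0) = 1
  height(21) = 1 + max(-1, 1) = 2
  height(49) = 1 + max(-1, -1) = 0
  height(48) = 1 + max(-1, 0) = 1
  height(37) = 1 + max(2, 1) = 3
  height(10) = 1 + max(-1, 3) = 4
Height = 4


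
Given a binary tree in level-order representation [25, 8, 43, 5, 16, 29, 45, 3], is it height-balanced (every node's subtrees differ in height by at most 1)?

Tree (level-order array): [25, 8, 43, 5, 16, 29, 45, 3]
Definition: a tree is height-balanced if, at every node, |h(left) - h(right)| <= 1 (empty subtree has height -1).
Bottom-up per-node check:
  node 3: h_left=-1, h_right=-1, diff=0 [OK], height=0
  node 5: h_left=0, h_right=-1, diff=1 [OK], height=1
  node 16: h_left=-1, h_right=-1, diff=0 [OK], height=0
  node 8: h_left=1, h_right=0, diff=1 [OK], height=2
  node 29: h_left=-1, h_right=-1, diff=0 [OK], height=0
  node 45: h_left=-1, h_right=-1, diff=0 [OK], height=0
  node 43: h_left=0, h_right=0, diff=0 [OK], height=1
  node 25: h_left=2, h_right=1, diff=1 [OK], height=3
All nodes satisfy the balance condition.
Result: Balanced


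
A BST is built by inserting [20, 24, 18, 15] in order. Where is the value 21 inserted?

Starting tree (level order): [20, 18, 24, 15]
Insertion path: 20 -> 24
Result: insert 21 as left child of 24
Final tree (level order): [20, 18, 24, 15, None, 21]


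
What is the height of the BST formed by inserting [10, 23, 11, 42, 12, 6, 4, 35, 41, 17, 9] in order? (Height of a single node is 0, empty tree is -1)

Insertion order: [10, 23, 11, 42, 12, 6, 4, 35, 41, 17, 9]
Tree (level-order array): [10, 6, 23, 4, 9, 11, 42, None, None, None, None, None, 12, 35, None, None, 17, None, 41]
Compute height bottom-up (empty subtree = -1):
  height(4) = 1 + max(-1, -1) = 0
  height(9) = 1 + max(-1, -1) = 0
  height(6) = 1 + max(0, 0) = 1
  height(17) = 1 + max(-1, -1) = 0
  height(12) = 1 + max(-1, 0) = 1
  height(11) = 1 + max(-1, 1) = 2
  height(41) = 1 + max(-1, -1) = 0
  height(35) = 1 + max(-1, 0) = 1
  height(42) = 1 + max(1, -1) = 2
  height(23) = 1 + max(2, 2) = 3
  height(10) = 1 + max(1, 3) = 4
Height = 4


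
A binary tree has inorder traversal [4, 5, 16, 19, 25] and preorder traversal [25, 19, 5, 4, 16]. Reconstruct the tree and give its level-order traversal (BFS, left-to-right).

Inorder:  [4, 5, 16, 19, 25]
Preorder: [25, 19, 5, 4, 16]
Algorithm: preorder visits root first, so consume preorder in order;
for each root, split the current inorder slice at that value into
left-subtree inorder and right-subtree inorder, then recurse.
Recursive splits:
  root=25; inorder splits into left=[4, 5, 16, 19], right=[]
  root=19; inorder splits into left=[4, 5, 16], right=[]
  root=5; inorder splits into left=[4], right=[16]
  root=4; inorder splits into left=[], right=[]
  root=16; inorder splits into left=[], right=[]
Reconstructed level-order: [25, 19, 5, 4, 16]


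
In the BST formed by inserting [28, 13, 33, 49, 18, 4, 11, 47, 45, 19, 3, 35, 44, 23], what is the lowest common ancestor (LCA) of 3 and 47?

Tree insertion order: [28, 13, 33, 49, 18, 4, 11, 47, 45, 19, 3, 35, 44, 23]
Tree (level-order array): [28, 13, 33, 4, 18, None, 49, 3, 11, None, 19, 47, None, None, None, None, None, None, 23, 45, None, None, None, 35, None, None, 44]
In a BST, the LCA of p=3, q=47 is the first node v on the
root-to-leaf path with p <= v <= q (go left if both < v, right if both > v).
Walk from root:
  at 28: 3 <= 28 <= 47, this is the LCA
LCA = 28


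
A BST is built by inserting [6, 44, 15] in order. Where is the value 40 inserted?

Starting tree (level order): [6, None, 44, 15]
Insertion path: 6 -> 44 -> 15
Result: insert 40 as right child of 15
Final tree (level order): [6, None, 44, 15, None, None, 40]


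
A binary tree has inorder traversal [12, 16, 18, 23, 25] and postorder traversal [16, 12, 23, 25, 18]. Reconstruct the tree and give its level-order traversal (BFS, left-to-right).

Inorder:   [12, 16, 18, 23, 25]
Postorder: [16, 12, 23, 25, 18]
Algorithm: postorder visits root last, so walk postorder right-to-left;
each value is the root of the current inorder slice — split it at that
value, recurse on the right subtree first, then the left.
Recursive splits:
  root=18; inorder splits into left=[12, 16], right=[23, 25]
  root=25; inorder splits into left=[23], right=[]
  root=23; inorder splits into left=[], right=[]
  root=12; inorder splits into left=[], right=[16]
  root=16; inorder splits into left=[], right=[]
Reconstructed level-order: [18, 12, 25, 16, 23]


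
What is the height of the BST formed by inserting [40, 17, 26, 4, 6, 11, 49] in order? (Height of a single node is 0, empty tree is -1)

Insertion order: [40, 17, 26, 4, 6, 11, 49]
Tree (level-order array): [40, 17, 49, 4, 26, None, None, None, 6, None, None, None, 11]
Compute height bottom-up (empty subtree = -1):
  height(11) = 1 + max(-1, -1) = 0
  height(6) = 1 + max(-1, 0) = 1
  height(4) = 1 + max(-1, 1) = 2
  height(26) = 1 + max(-1, -1) = 0
  height(17) = 1 + max(2, 0) = 3
  height(49) = 1 + max(-1, -1) = 0
  height(40) = 1 + max(3, 0) = 4
Height = 4


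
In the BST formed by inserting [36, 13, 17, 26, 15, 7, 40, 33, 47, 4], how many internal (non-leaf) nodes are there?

Tree built from: [36, 13, 17, 26, 15, 7, 40, 33, 47, 4]
Tree (level-order array): [36, 13, 40, 7, 17, None, 47, 4, None, 15, 26, None, None, None, None, None, None, None, 33]
Rule: An internal node has at least one child.
Per-node child counts:
  node 36: 2 child(ren)
  node 13: 2 child(ren)
  node 7: 1 child(ren)
  node 4: 0 child(ren)
  node 17: 2 child(ren)
  node 15: 0 child(ren)
  node 26: 1 child(ren)
  node 33: 0 child(ren)
  node 40: 1 child(ren)
  node 47: 0 child(ren)
Matching nodes: [36, 13, 7, 17, 26, 40]
Count of internal (non-leaf) nodes: 6


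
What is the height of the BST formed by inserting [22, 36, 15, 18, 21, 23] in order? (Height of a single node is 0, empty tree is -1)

Insertion order: [22, 36, 15, 18, 21, 23]
Tree (level-order array): [22, 15, 36, None, 18, 23, None, None, 21]
Compute height bottom-up (empty subtree = -1):
  height(21) = 1 + max(-1, -1) = 0
  height(18) = 1 + max(-1, 0) = 1
  height(15) = 1 + max(-1, 1) = 2
  height(23) = 1 + max(-1, -1) = 0
  height(36) = 1 + max(0, -1) = 1
  height(22) = 1 + max(2, 1) = 3
Height = 3


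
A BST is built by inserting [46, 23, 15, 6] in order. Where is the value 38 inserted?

Starting tree (level order): [46, 23, None, 15, None, 6]
Insertion path: 46 -> 23
Result: insert 38 as right child of 23
Final tree (level order): [46, 23, None, 15, 38, 6]


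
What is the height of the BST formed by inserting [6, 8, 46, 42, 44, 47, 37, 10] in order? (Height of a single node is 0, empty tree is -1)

Insertion order: [6, 8, 46, 42, 44, 47, 37, 10]
Tree (level-order array): [6, None, 8, None, 46, 42, 47, 37, 44, None, None, 10]
Compute height bottom-up (empty subtree = -1):
  height(10) = 1 + max(-1, -1) = 0
  height(37) = 1 + max(0, -1) = 1
  height(44) = 1 + max(-1, -1) = 0
  height(42) = 1 + max(1, 0) = 2
  height(47) = 1 + max(-1, -1) = 0
  height(46) = 1 + max(2, 0) = 3
  height(8) = 1 + max(-1, 3) = 4
  height(6) = 1 + max(-1, 4) = 5
Height = 5


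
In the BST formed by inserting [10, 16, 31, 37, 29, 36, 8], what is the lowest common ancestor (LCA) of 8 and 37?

Tree insertion order: [10, 16, 31, 37, 29, 36, 8]
Tree (level-order array): [10, 8, 16, None, None, None, 31, 29, 37, None, None, 36]
In a BST, the LCA of p=8, q=37 is the first node v on the
root-to-leaf path with p <= v <= q (go left if both < v, right if both > v).
Walk from root:
  at 10: 8 <= 10 <= 37, this is the LCA
LCA = 10


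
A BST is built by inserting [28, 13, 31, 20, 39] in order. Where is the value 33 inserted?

Starting tree (level order): [28, 13, 31, None, 20, None, 39]
Insertion path: 28 -> 31 -> 39
Result: insert 33 as left child of 39
Final tree (level order): [28, 13, 31, None, 20, None, 39, None, None, 33]


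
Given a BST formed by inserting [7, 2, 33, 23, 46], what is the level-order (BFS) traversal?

Tree insertion order: [7, 2, 33, 23, 46]
Tree (level-order array): [7, 2, 33, None, None, 23, 46]
BFS from the root, enqueuing left then right child of each popped node:
  queue [7] -> pop 7, enqueue [2, 33], visited so far: [7]
  queue [2, 33] -> pop 2, enqueue [none], visited so far: [7, 2]
  queue [33] -> pop 33, enqueue [23, 46], visited so far: [7, 2, 33]
  queue [23, 46] -> pop 23, enqueue [none], visited so far: [7, 2, 33, 23]
  queue [46] -> pop 46, enqueue [none], visited so far: [7, 2, 33, 23, 46]
Result: [7, 2, 33, 23, 46]


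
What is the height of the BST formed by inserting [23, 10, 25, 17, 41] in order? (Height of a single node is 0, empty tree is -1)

Insertion order: [23, 10, 25, 17, 41]
Tree (level-order array): [23, 10, 25, None, 17, None, 41]
Compute height bottom-up (empty subtree = -1):
  height(17) = 1 + max(-1, -1) = 0
  height(10) = 1 + max(-1, 0) = 1
  height(41) = 1 + max(-1, -1) = 0
  height(25) = 1 + max(-1, 0) = 1
  height(23) = 1 + max(1, 1) = 2
Height = 2


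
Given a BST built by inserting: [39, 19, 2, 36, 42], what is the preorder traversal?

Tree insertion order: [39, 19, 2, 36, 42]
Tree (level-order array): [39, 19, 42, 2, 36]
Preorder traversal: [39, 19, 2, 36, 42]


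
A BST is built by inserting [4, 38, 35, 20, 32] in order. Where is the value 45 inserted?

Starting tree (level order): [4, None, 38, 35, None, 20, None, None, 32]
Insertion path: 4 -> 38
Result: insert 45 as right child of 38
Final tree (level order): [4, None, 38, 35, 45, 20, None, None, None, None, 32]


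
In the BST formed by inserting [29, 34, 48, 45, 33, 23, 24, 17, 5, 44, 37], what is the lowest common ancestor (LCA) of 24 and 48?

Tree insertion order: [29, 34, 48, 45, 33, 23, 24, 17, 5, 44, 37]
Tree (level-order array): [29, 23, 34, 17, 24, 33, 48, 5, None, None, None, None, None, 45, None, None, None, 44, None, 37]
In a BST, the LCA of p=24, q=48 is the first node v on the
root-to-leaf path with p <= v <= q (go left if both < v, right if both > v).
Walk from root:
  at 29: 24 <= 29 <= 48, this is the LCA
LCA = 29


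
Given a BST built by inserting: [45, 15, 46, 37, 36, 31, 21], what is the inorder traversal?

Tree insertion order: [45, 15, 46, 37, 36, 31, 21]
Tree (level-order array): [45, 15, 46, None, 37, None, None, 36, None, 31, None, 21]
Inorder traversal: [15, 21, 31, 36, 37, 45, 46]


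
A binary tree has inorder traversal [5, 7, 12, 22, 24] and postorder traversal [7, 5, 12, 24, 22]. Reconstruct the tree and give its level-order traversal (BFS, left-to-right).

Inorder:   [5, 7, 12, 22, 24]
Postorder: [7, 5, 12, 24, 22]
Algorithm: postorder visits root last, so walk postorder right-to-left;
each value is the root of the current inorder slice — split it at that
value, recurse on the right subtree first, then the left.
Recursive splits:
  root=22; inorder splits into left=[5, 7, 12], right=[24]
  root=24; inorder splits into left=[], right=[]
  root=12; inorder splits into left=[5, 7], right=[]
  root=5; inorder splits into left=[], right=[7]
  root=7; inorder splits into left=[], right=[]
Reconstructed level-order: [22, 12, 24, 5, 7]


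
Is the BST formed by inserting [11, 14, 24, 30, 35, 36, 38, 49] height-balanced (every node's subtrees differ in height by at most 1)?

Tree (level-order array): [11, None, 14, None, 24, None, 30, None, 35, None, 36, None, 38, None, 49]
Definition: a tree is height-balanced if, at every node, |h(left) - h(right)| <= 1 (empty subtree has height -1).
Bottom-up per-node check:
  node 49: h_left=-1, h_right=-1, diff=0 [OK], height=0
  node 38: h_left=-1, h_right=0, diff=1 [OK], height=1
  node 36: h_left=-1, h_right=1, diff=2 [FAIL (|-1-1|=2 > 1)], height=2
  node 35: h_left=-1, h_right=2, diff=3 [FAIL (|-1-2|=3 > 1)], height=3
  node 30: h_left=-1, h_right=3, diff=4 [FAIL (|-1-3|=4 > 1)], height=4
  node 24: h_left=-1, h_right=4, diff=5 [FAIL (|-1-4|=5 > 1)], height=5
  node 14: h_left=-1, h_right=5, diff=6 [FAIL (|-1-5|=6 > 1)], height=6
  node 11: h_left=-1, h_right=6, diff=7 [FAIL (|-1-6|=7 > 1)], height=7
Node 36 violates the condition: |-1 - 1| = 2 > 1.
Result: Not balanced


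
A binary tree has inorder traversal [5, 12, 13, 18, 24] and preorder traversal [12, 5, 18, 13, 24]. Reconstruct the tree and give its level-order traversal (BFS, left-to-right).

Inorder:  [5, 12, 13, 18, 24]
Preorder: [12, 5, 18, 13, 24]
Algorithm: preorder visits root first, so consume preorder in order;
for each root, split the current inorder slice at that value into
left-subtree inorder and right-subtree inorder, then recurse.
Recursive splits:
  root=12; inorder splits into left=[5], right=[13, 18, 24]
  root=5; inorder splits into left=[], right=[]
  root=18; inorder splits into left=[13], right=[24]
  root=13; inorder splits into left=[], right=[]
  root=24; inorder splits into left=[], right=[]
Reconstructed level-order: [12, 5, 18, 13, 24]


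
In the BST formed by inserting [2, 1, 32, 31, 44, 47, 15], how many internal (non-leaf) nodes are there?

Tree built from: [2, 1, 32, 31, 44, 47, 15]
Tree (level-order array): [2, 1, 32, None, None, 31, 44, 15, None, None, 47]
Rule: An internal node has at least one child.
Per-node child counts:
  node 2: 2 child(ren)
  node 1: 0 child(ren)
  node 32: 2 child(ren)
  node 31: 1 child(ren)
  node 15: 0 child(ren)
  node 44: 1 child(ren)
  node 47: 0 child(ren)
Matching nodes: [2, 32, 31, 44]
Count of internal (non-leaf) nodes: 4


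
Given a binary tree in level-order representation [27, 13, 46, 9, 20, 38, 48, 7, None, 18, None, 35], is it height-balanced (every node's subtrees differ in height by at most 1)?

Tree (level-order array): [27, 13, 46, 9, 20, 38, 48, 7, None, 18, None, 35]
Definition: a tree is height-balanced if, at every node, |h(left) - h(right)| <= 1 (empty subtree has height -1).
Bottom-up per-node check:
  node 7: h_left=-1, h_right=-1, diff=0 [OK], height=0
  node 9: h_left=0, h_right=-1, diff=1 [OK], height=1
  node 18: h_left=-1, h_right=-1, diff=0 [OK], height=0
  node 20: h_left=0, h_right=-1, diff=1 [OK], height=1
  node 13: h_left=1, h_right=1, diff=0 [OK], height=2
  node 35: h_left=-1, h_right=-1, diff=0 [OK], height=0
  node 38: h_left=0, h_right=-1, diff=1 [OK], height=1
  node 48: h_left=-1, h_right=-1, diff=0 [OK], height=0
  node 46: h_left=1, h_right=0, diff=1 [OK], height=2
  node 27: h_left=2, h_right=2, diff=0 [OK], height=3
All nodes satisfy the balance condition.
Result: Balanced
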